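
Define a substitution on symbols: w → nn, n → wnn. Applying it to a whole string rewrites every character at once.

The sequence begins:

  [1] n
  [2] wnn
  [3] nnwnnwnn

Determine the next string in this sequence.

Rewriting each symbol of nnwnnwnn: n→wnn, n→wnn, w→nn, n→wnn, n→wnn, w→nn, n→wnn, n→wnn, which concatenates to wnn wnn nn wnn wnn nn wnn wnn.

wnnwnnnnwnnwnnnnwnnwnn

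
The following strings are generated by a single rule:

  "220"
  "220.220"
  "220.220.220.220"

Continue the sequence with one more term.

Every step duplicates the string with '.' between the halves.
One more doubling of 220.220.220.220 gives the answer.

220.220.220.220.220.220.220.220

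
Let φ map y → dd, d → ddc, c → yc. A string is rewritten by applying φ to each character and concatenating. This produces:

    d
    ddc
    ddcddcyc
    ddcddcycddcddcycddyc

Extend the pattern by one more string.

φ(ddcddcycddcddcycddyc) expands symbol-by-symbol to ddc ddc yc ddc ddc yc dd yc ddc ddc yc ddc ddc yc dd yc ddc ddc dd yc; joining the 20 pieces gives the next term.

ddcddcycddcddcycddycddcddcycddcddcycddycddcddcddyc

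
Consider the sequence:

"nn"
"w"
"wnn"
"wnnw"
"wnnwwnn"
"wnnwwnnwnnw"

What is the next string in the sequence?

This is a Fibonacci-style word recurrence s(k) = s(k−1)·s(k−2): e.g. w·nn = wnn.
Continuing: wnnwwnnwnnw · wnnwwnn gives term 7.

wnnwwnnwnnwwnnwwnn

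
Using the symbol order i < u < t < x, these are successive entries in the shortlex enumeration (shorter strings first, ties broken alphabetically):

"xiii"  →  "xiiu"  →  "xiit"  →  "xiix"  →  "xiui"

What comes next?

xiuu

The successor of xiui increments the rightmost position that isn't already x and resets every position after it to i.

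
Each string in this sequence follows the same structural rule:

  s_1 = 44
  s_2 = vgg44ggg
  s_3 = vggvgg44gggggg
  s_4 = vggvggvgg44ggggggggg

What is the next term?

vggvggvggvgg44gggggggggggg

Each term wraps the previous one in vgg on the left and ggg on the right.
So the next term is vgg·vggvggvgg44ggggggggg·ggg.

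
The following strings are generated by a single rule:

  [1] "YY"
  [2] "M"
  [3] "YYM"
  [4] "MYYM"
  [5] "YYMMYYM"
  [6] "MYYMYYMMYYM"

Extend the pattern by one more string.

This is a Fibonacci-style word recurrence s(k) = s(k−2)·s(k−1): e.g. YY·M = YYM.
So term 7 is YYMMYYM·MYYMYYMMYYM.

YYMMYYMMYYMYYMMYYM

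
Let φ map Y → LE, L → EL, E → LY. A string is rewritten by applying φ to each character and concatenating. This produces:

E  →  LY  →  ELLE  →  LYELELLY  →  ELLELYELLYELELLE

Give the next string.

Rewriting the 16 symbols of ELLELYELLYELELLE one by one yields LY EL EL LY EL LE LY EL EL LE LY EL LY EL EL LY; concatenated:

LYELELLYELLELYELELLELYELLYELELLY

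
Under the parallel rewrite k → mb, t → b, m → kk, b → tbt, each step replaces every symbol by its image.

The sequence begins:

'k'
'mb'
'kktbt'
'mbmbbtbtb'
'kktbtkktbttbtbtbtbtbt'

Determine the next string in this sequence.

Rewriting the 21 symbols of kktbtkktbttbtbtbtbtbt one by one yields mb mb b tbt b mb mb b tbt b b tbt b tbt b tbt b tbt b tbt b; concatenated:

mbmbbtbtbmbmbbtbtbbtbtbtbtbtbtbtbtbtbtb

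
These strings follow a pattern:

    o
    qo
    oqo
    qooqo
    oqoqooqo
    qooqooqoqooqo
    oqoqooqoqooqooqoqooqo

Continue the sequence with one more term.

qooqooqoqooqooqoqooqoqooqooqoqooqo

This is a Fibonacci-style word recurrence s(k) = s(k−2)·s(k−1): e.g. o·qo = oqo.
The next term joins qooqooqoqooqo and oqoqooqoqooqooqoqooqo.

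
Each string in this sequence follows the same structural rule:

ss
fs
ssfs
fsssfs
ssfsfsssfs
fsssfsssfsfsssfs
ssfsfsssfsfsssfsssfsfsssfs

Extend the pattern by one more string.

fsssfsssfsfsssfsssfsfsssfsfsssfsssfsfsssfs

Each term (from the third on) is the two preceding terms concatenated in order: term 3 = ss·fs = ssfs.
Continuing: fsssfsssfsfsssfs · ssfsfsssfsfsssfsssfsfsssfs gives term 8.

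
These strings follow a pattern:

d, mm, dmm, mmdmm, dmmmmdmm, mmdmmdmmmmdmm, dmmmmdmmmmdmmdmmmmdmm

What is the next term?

mmdmmdmmmmdmmdmmmmdmmmmdmmdmmmmdmm

This is a Fibonacci-style word recurrence s(k) = s(k−2)·s(k−1): e.g. d·mm = dmm.
So term 8 is mmdmmdmmmmdmm·dmmmmdmmmmdmmdmmmmdmm.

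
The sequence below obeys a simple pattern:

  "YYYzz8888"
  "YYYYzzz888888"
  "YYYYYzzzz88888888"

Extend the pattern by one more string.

The n-th term is n+2 Y's then n+1 z's then 2n+2 8's (n = 1, 2, …).
Setting n = 4 gives 6, 5, 10 characters in each block.

YYYYYYzzzzz8888888888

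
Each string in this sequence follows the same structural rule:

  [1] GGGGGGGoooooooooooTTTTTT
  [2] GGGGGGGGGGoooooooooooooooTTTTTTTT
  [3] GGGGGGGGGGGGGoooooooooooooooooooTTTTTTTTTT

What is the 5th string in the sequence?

GGGGGGGGGGGGGGGGGGGoooooooooooooooooooooooooooTTTTTTTTTTTTTT

Each string has the form G^{3n-2} o^{4n-1} T^{2n}, where the shown terms are n = 3, 4, 5.
At n = 7 the blocks have lengths 19, 27, 14.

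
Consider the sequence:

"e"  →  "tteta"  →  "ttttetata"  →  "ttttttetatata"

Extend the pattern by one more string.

Each term wraps the previous one in tt on the left and ta on the right.
Applying this once more to ttttttetatata:

ttttttttetatatata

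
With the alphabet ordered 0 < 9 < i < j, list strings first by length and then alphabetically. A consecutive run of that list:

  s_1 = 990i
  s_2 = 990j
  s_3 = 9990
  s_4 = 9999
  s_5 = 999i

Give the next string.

999j

Treat 999i as a base-4 numeral over the given alphabet and add one, carrying through any trailing j's.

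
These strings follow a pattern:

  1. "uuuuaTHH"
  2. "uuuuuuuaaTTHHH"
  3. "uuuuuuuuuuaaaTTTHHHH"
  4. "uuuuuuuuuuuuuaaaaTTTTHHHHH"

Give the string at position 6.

uuuuuuuuuuuuuuuuuuuaaaaaaTTTTTTHHHHHHH

Each string has the form u^{3n+1} a^{n} T^{n} H^{n+1} (n = 1, 2, …).
Setting n = 6 gives 19, 6, 6, 7 characters in each block.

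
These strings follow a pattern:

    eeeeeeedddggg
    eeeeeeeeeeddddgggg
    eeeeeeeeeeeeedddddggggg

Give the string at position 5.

eeeeeeeeeeeeeeeeeeedddddddggggggg

Term n consists of 3n+1 e's, followed by n+1 d's, followed by n+1 g's, where the shown terms are n = 2, 3, 4.
At n = 6 the blocks have lengths 19, 7, 7.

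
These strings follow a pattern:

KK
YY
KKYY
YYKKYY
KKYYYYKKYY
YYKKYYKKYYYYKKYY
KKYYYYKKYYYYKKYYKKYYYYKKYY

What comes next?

YYKKYYKKYYYYKKYYKKYYYYKKYYYYKKYYKKYYYYKKYY

Each term (from the third on) is the two preceding terms concatenated in order: term 3 = KK·YY = KKYY.
Continuing: YYKKYYKKYYYYKKYY · KKYYYYKKYYYYKKYYKKYYYYKKYY gives term 8.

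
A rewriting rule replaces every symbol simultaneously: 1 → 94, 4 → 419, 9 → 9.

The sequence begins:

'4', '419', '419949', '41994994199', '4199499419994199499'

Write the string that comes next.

Rewriting the 19 symbols of 4199499419994199499 one by one yields 419 94 9 9 419 9 9 419 94 9 9 9 419 94 9 9 419 9 9; concatenated:

41994994199941994999419949941999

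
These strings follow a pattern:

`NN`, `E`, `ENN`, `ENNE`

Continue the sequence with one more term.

ENNEENN

Each term (from the third on) is the previous term followed by the one before it: term 3 = E·NN = ENN.
The next term joins ENNE and ENN.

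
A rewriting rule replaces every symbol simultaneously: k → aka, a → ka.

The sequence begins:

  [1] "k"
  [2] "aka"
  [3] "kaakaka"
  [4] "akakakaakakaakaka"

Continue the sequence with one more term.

Rewriting the 17 symbols of akakakaakakaakaka one by one yields ka aka ka aka ka aka ka ka aka ka aka ka ka aka ka aka ka; concatenated:

kaakakaakakaakakakaakakaakakakaakakaakaka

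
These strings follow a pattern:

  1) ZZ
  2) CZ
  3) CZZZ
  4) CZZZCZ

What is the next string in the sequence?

Each term (from the third on) is the previous term followed by the one before it: term 3 = CZ·ZZ = CZZZ.
Continuing: CZZZCZ · CZZZ gives term 5.

CZZZCZCZZZ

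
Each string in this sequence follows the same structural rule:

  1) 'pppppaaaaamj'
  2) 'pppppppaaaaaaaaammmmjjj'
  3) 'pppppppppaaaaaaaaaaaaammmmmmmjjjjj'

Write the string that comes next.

pppppppppppaaaaaaaaaaaaaaaaammmmmmmmmmjjjjjjj

Term n consists of 2n+3 p's, followed by 4n+1 a's, followed by 3n-2 m's, followed by 2n-1 j's (n = 1, 2, …).
For the next term, n = 4, so the run lengths are 11, 17, 10, 7.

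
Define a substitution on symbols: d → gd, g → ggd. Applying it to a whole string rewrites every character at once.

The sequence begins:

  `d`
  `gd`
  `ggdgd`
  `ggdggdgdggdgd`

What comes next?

φ(ggdggdgdggdgd) expands symbol-by-symbol to ggd ggd gd ggd ggd gd ggd gd ggd ggd gd ggd gd; joining the 13 pieces gives the next term.

ggdggdgdggdggdgdggdgdggdggdgdggdgd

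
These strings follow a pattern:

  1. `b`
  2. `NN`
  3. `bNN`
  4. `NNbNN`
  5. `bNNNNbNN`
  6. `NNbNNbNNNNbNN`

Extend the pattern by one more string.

bNNNNbNNNNbNNbNNNNbNN

From term 3 onward, concatenate the second-to-last term with the last: b·NN = bNN, NN·bNN = NNbNN, …
Continuing: bNNNNbNN · NNbNNbNNNNbNN gives term 7.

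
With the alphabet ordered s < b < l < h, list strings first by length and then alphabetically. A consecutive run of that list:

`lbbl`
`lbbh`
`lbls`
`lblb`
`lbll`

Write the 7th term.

lbhs

Continuing the enumeration 2 steps past lbll: lbll → lblh → (answer).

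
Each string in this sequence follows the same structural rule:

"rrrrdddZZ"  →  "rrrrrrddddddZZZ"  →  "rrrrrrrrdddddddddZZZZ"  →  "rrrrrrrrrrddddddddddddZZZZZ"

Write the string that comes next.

Term n consists of 2n+2 r's, followed by 3n d's, followed by n+1 Z's (n = 1, 2, …).
Setting n = 5 gives 12, 15, 6 characters in each block.

rrrrrrrrrrrrdddddddddddddddZZZZZZ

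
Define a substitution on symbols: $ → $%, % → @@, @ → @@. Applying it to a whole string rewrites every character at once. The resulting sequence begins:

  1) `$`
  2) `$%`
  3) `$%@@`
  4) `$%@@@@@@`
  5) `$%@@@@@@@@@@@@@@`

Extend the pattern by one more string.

$%@@@@@@@@@@@@@@@@@@@@@@@@@@@@@@

Applying the rule to each of the 16 symbols of $%@@@@@@@@@@@@@@ gives the pieces $% @@ @@ @@ @@ @@ @@ @@ @@ @@ @@ @@ @@ @@ @@ @@, which concatenate to the answer.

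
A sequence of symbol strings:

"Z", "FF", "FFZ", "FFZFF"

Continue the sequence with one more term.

From term 3 onward, concatenate the last term with the second-to-last: FF·Z = FFZ, FFZ·FF = FFZFF, …
Continuing: FFZFF · FFZ gives term 5.

FFZFFFFZ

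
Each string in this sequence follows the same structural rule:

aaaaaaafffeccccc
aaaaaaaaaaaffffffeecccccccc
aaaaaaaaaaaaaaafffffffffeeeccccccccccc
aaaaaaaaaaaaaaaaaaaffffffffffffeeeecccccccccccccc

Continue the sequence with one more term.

aaaaaaaaaaaaaaaaaaaaaaafffffffffffffffeeeeeccccccccccccccccc

Term n consists of 4n+3 a's, followed by 3n f's, followed by n e's, followed by 3n+2 c's (n = 1, 2, …).
At n = 5 the blocks have lengths 23, 15, 5, 17.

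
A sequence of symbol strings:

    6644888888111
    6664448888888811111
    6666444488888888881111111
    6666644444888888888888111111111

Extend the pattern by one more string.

Term n consists of n 6's, followed by n 4's, followed by 2n+2 8's, followed by 2n-1 1's, where the shown terms are n = 2, 3, 4, 5.
At n = 6 the blocks have lengths 6, 6, 14, 11.

6666664444448888888888888811111111111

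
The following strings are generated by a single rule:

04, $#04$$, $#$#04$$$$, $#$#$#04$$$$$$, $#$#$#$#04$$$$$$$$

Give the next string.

$#$#$#$#$#04$$$$$$$$$$

s(k+1) = $#·s(k)·$$, so each term gains $# as a prefix and $$ as a suffix.
So the next term is $#·$#$#$#$#04$$$$$$$$·$$.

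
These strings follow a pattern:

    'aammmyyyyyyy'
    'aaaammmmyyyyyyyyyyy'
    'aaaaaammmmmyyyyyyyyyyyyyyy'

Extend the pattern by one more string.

aaaaaaaammmmmmyyyyyyyyyyyyyyyyyyy

Each string has the form a^{2n} m^{n+2} y^{4n+3} (n = 1, 2, …).
At n = 4 the blocks have lengths 8, 6, 19.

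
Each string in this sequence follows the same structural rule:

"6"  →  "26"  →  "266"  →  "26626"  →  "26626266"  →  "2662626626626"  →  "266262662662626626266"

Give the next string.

2662626626626266262662662626626626

This is a Fibonacci-style word recurrence s(k) = s(k−1)·s(k−2): e.g. 26·6 = 266.
Continuing: 266262662662626626266 · 2662626626626 gives term 8.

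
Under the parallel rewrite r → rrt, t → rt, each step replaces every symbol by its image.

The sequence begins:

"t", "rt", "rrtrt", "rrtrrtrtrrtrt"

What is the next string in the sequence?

φ(rrtrrtrtrrtrt) expands symbol-by-symbol to rrt rrt rt rrt rrt rt rrt rt rrt rrt rt rrt rt; joining the 13 pieces gives the next term.

rrtrrtrtrrtrrtrtrrtrtrrtrrtrtrrtrt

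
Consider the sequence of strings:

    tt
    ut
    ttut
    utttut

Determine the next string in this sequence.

Each term (from the third on) is the two preceding terms concatenated in order: term 3 = tt·ut = ttut.
The next term joins ttut and utttut.

ttututttut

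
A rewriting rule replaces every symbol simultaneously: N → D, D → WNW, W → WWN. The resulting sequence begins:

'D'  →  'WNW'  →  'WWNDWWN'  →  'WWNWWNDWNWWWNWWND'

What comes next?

Rewriting the 17 symbols of WWNWWNDWNWWWNWWND one by one yields WWN WWN D WWN WWN D WNW WWN D WWN WWN WWN D WWN WWN D WNW; concatenated:

WWNWWNDWWNWWNDWNWWWNDWWNWWNWWNDWWNWWNDWNW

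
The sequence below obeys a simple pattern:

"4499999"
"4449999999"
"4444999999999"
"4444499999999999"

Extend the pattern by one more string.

4444449999999999999

Each string has the form 4^{n} 9^{2n+1}, where the shown terms are n = 2, 3, 4, 5.
For the next term, n = 6, so the run lengths are 6, 13.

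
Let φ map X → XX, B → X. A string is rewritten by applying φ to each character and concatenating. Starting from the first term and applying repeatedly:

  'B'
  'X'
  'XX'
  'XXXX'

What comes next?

Apply φ to XXXX symbol by symbol: X→XX, X→XX, X→XX, X→XX; joined: XX XX XX XX.

XXXXXXXX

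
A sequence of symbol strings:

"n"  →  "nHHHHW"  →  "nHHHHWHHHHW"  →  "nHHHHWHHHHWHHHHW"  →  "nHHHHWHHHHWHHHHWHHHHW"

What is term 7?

nHHHHWHHHHWHHHHWHHHHWHHHHWHHHHW

Every step adds HHHHW to the end: s(k+1) = s(k)·HHHHW.
From nHHHHWHHHHWHHHHWHHHHW, 2 further steps: nHHHHWHHHHWHHHHWHHHHW → nHHHHWHHHHWHHHHWHHHHWHHHHW → (answer).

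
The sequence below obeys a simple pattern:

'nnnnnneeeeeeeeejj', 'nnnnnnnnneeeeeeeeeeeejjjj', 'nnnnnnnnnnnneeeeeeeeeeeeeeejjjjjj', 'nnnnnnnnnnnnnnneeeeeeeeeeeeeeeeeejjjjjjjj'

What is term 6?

nnnnnnnnnnnnnnnnnnnnneeeeeeeeeeeeeeeeeeeeeeeejjjjjjjjjjjj

Term n consists of 3n n's, followed by 3n+3 e's, followed by 2n-2 j's, where the shown terms are n = 2, 3, 4, 5.
Setting n = 7 gives 21, 24, 12 characters in each block.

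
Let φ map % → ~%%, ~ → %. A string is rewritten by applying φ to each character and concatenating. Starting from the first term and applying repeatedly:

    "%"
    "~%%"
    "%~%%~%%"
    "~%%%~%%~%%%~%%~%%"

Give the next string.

%~%%~%%~%%%~%%~%%%~%%~%%~%%%~%%~%%%~%%~%%

Replace each of the 17 characters of ~%%%~%%~%%%~%%~%% in place — % ~%% ~%% ~%% % ~%% ~%% % ~%% ~%% ~%% % ~%% ~%% % ~%% ~%% — and concatenate.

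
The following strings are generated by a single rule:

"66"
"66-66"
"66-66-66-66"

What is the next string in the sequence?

Every step duplicates the string with '-' between the halves.
One more doubling of 66-66-66-66 gives the answer.

66-66-66-66-66-66-66-66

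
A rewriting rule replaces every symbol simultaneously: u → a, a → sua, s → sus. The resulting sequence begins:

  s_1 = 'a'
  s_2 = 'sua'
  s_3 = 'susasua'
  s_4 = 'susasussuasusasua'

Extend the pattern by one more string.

susasussuasusasussusasuasusasussuasusasua

Replace each of the 17 characters of susasussuasusasua in place — sus a sus sua sus a sus sus a sua sus a sus sua sus a sua — and concatenate.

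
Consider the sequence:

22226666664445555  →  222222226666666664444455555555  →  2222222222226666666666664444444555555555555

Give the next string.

Reading off run lengths: 2 runs 4, 8, 12; 6 runs 6, 9, 12; 4 runs 3, 5, 7; 5 runs 4, 8, 12 — each is linear in n (n = 1, 2, …).
For the next term, n = 4, so the run lengths are 16, 15, 9, 16.

22222222222222226666666666666664444444445555555555555555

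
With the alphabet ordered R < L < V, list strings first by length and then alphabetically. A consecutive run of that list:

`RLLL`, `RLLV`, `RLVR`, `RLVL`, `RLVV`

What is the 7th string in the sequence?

RVRL

Continuing the enumeration 2 steps past RLVV: RLVV → RVRR → (answer).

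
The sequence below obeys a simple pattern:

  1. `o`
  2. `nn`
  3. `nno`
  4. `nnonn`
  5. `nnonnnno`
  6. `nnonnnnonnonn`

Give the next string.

From term 3 onward, concatenate the last term with the second-to-last: nn·o = nno, nno·nn = nnonn, …
So term 7 is nnonnnnonnonn·nnonnnno.

nnonnnnonnonnnnonnnno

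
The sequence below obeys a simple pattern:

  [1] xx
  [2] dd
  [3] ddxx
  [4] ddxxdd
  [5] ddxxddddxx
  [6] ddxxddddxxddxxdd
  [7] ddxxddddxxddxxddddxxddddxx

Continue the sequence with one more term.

This is a Fibonacci-style word recurrence s(k) = s(k−1)·s(k−2): e.g. dd·xx = ddxx.
Continuing: ddxxddddxxddxxddddxxddddxx · ddxxddddxxddxxdd gives term 8.

ddxxddddxxddxxddddxxddddxxddxxddddxxddxxdd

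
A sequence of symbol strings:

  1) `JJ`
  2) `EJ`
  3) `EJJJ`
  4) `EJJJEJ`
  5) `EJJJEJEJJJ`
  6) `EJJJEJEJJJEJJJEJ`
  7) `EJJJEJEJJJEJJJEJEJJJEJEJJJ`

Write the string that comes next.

This is a Fibonacci-style word recurrence s(k) = s(k−1)·s(k−2): e.g. EJ·JJ = EJJJ.
The next term joins EJJJEJEJJJEJJJEJEJJJEJEJJJ and EJJJEJEJJJEJJJEJ.

EJJJEJEJJJEJJJEJEJJJEJEJJJEJJJEJEJJJEJJJEJ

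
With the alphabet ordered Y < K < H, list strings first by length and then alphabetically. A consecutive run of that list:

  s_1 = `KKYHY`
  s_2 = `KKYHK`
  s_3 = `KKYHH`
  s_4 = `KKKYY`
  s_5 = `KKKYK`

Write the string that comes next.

KKKYH

The successor of KKKYK increments the rightmost position that isn't already H and resets every position after it to Y.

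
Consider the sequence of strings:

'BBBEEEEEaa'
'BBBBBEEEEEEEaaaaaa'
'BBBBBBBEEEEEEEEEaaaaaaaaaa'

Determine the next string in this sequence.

Term n consists of 2n+1 B's, followed by 2n+3 E's, followed by 4n-2 a's (n = 1, 2, …).
Setting n = 4 gives 9, 11, 14 characters in each block.

BBBBBBBBBEEEEEEEEEEEaaaaaaaaaaaaaa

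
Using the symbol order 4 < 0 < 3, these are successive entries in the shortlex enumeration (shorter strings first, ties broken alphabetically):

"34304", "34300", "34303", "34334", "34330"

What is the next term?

Find the rightmost character of 34330 below 3, bump it to the next letter, and reset everything to its right to 4.

34333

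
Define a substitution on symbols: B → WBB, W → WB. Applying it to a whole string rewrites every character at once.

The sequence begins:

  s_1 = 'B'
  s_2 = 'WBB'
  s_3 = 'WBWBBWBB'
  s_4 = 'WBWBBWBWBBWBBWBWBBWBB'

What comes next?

φ(WBWBBWBWBBWBBWBWBBWBB) expands symbol-by-symbol to WB WBB WB WBB WBB WB WBB WB WBB WBB WB WBB WBB WB WBB WB WBB WBB WB WBB WBB; joining the 21 pieces gives the next term.

WBWBBWBWBBWBBWBWBBWBWBBWBBWBWBBWBBWBWBBWBWBBWBBWBWBBWBB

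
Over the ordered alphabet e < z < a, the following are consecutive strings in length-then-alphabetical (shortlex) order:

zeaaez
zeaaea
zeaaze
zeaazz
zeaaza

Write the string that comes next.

zeaaae

The successor of zeaaza increments the rightmost position that isn't already a and resets every position after it to e.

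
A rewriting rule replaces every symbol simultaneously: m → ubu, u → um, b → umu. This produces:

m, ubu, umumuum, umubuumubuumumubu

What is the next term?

φ(umubuumubuumumubu) expands symbol-by-symbol to um ubu um umu um um ubu um umu um um ubu um ubu um umu um; joining the 17 pieces gives the next term.

umubuumumuumumubuumumuumumubuumubuumumuum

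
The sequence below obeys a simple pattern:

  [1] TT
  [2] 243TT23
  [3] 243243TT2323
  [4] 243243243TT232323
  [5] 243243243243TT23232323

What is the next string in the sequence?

243243243243243TT2323232323

Every step adds 243 to the front and 23 to the end of the previous string.
One more step from 243243243243TT23232323 gives the answer.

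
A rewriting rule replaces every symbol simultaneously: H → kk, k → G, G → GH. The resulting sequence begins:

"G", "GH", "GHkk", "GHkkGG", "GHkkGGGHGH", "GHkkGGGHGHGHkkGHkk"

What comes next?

Replace each of the 18 characters of GHkkGGGHGHGHkkGHkk in place — GH kk G G GH GH GH kk GH kk GH kk G G GH kk G G — and concatenate.

GHkkGGGHGHGHkkGHkkGHkkGGGHkkGG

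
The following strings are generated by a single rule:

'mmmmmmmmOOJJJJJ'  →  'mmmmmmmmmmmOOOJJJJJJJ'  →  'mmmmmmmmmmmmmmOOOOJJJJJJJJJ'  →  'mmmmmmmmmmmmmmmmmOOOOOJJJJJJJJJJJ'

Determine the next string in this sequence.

mmmmmmmmmmmmmmmmmmmmOOOOOOJJJJJJJJJJJJJ

Each string has the form m^{3n+2} O^{n} J^{2n+1}, where the shown terms are n = 2, 3, 4, 5.
At n = 6 the blocks have lengths 20, 6, 13.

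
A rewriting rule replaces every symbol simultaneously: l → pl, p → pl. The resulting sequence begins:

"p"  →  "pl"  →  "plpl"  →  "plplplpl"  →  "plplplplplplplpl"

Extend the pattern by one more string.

plplplplplplplplplplplplplplplpl

Applying the rule to each of the 16 symbols of plplplplplplplpl gives the pieces pl pl pl pl pl pl pl pl pl pl pl pl pl pl pl pl, which concatenate to the answer.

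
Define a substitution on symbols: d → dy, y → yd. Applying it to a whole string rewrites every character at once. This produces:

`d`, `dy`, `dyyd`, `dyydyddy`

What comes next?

Apply φ to dyydyddy symbol by symbol: d→dy, y→yd, y→yd, d→dy, y→yd, d→dy, d→dy, y→yd; joined: dy yd yd dy yd dy dy yd.

dyydyddyyddydyyd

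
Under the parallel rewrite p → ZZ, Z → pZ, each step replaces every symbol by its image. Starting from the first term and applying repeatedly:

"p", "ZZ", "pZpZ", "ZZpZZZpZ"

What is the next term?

pZpZZZpZpZpZZZpZ

Apply φ to ZZpZZZpZ symbol by symbol: Z→pZ, Z→pZ, p→ZZ, Z→pZ, Z→pZ, Z→pZ, p→ZZ, Z→pZ; joined: pZ pZ ZZ pZ pZ pZ ZZ pZ.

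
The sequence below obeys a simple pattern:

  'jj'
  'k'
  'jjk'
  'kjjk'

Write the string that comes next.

jjkkjjk

From term 3 onward, concatenate the second-to-last term with the last: jj·k = jjk, k·jjk = kjjk, …
Continuing: jjk · kjjk gives term 5.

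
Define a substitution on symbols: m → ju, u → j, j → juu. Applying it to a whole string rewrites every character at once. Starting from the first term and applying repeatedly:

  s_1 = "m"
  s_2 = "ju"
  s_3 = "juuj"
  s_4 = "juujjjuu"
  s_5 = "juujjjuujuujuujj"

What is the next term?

juujjjuujuujuujjjuujjjuujjjuujuu

Applying the rule to each of the 16 symbols of juujjjuujuujuujj gives the pieces juu j j juu juu juu j j juu j j juu j j juu juu, which concatenate to the answer.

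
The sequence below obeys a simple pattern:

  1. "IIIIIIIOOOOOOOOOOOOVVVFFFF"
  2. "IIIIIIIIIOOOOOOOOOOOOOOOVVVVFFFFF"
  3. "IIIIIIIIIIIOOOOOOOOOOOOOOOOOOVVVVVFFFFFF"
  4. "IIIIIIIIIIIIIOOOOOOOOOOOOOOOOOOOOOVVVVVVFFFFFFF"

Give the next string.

Reading off run lengths: I runs 7, 9, 11, 13; O runs 12, 15, 18, 21; V runs 3, 4, 5, 6; F runs 4, 5, 6, 7 — each is linear in n, where the shown terms are n = 3, 4, 5, 6.
At n = 7 the blocks have lengths 15, 24, 7, 8.

IIIIIIIIIIIIIIIOOOOOOOOOOOOOOOOOOOOOOOOVVVVVVVFFFFFFFF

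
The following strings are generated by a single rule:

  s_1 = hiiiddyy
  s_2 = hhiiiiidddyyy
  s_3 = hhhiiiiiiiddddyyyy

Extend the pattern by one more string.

Reading off run lengths: h runs 1, 2, 3; i runs 3, 5, 7; d runs 2, 3, 4; y runs 2, 3, 4 — each is linear in n (n = 1, 2, …).
For the next term, n = 4, so the run lengths are 4, 9, 5, 5.

hhhhiiiiiiiiidddddyyyyy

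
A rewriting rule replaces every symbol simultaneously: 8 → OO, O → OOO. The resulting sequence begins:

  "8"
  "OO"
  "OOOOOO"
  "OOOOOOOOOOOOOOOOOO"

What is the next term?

OOOOOOOOOOOOOOOOOOOOOOOOOOOOOOOOOOOOOOOOOOOOOOOOOOOOOO

Replace each of the 18 characters of OOOOOOOOOOOOOOOOOO in place — OOO OOO OOO OOO OOO OOO OOO OOO OOO OOO OOO OOO OOO OOO OOO OOO OOO OOO — and concatenate.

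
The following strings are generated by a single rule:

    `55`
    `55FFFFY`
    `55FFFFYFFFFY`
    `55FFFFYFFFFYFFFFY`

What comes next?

Every step adds FFFFY to the end: s(k+1) = s(k)·FFFFY.
Applying this once more to 55FFFFYFFFFYFFFFY:

55FFFFYFFFFYFFFFYFFFFY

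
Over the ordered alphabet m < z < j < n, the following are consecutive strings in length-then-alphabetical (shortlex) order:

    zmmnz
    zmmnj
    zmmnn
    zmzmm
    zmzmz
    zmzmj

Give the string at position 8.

Stepping forward 2 times from zmzmj: zmzmj → zmzmn, then the target.

zmzzm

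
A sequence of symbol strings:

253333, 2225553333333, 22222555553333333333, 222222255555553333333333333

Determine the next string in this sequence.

2222222225555555553333333333333333

Each string has the form 2^{2n-1} 5^{2n-1} 3^{3n+1} (n = 1, 2, …).
For the next term, n = 5, so the run lengths are 9, 9, 16.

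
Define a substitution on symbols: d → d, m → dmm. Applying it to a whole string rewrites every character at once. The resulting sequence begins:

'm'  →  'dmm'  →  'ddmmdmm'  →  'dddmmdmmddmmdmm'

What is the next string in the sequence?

ddddmmdmmddmmdmmdddmmdmmddmmdmm

φ(dddmmdmmddmmdmm) expands symbol-by-symbol to d d d dmm dmm d dmm dmm d d dmm dmm d dmm dmm; joining the 15 pieces gives the next term.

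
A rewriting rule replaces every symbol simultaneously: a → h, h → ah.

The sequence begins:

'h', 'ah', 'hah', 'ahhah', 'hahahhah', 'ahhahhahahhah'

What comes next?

hahahhahahhahhahahhah

φ(ahhahhahahhah) expands symbol-by-symbol to h ah ah h ah ah h ah h ah ah h ah; joining the 13 pieces gives the next term.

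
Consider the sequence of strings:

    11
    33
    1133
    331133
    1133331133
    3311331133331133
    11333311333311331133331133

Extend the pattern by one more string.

331133113333113311333311333311331133331133

This is a Fibonacci-style word recurrence s(k) = s(k−2)·s(k−1): e.g. 11·33 = 1133.
The next term joins 3311331133331133 and 11333311333311331133331133.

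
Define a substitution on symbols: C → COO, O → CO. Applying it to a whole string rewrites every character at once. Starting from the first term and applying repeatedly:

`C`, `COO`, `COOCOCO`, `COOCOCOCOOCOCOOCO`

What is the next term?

COOCOCOCOOCOCOOCOCOOCOCOCOOCOCOOCOCOCOOCO

φ(COOCOCOCOOCOCOOCO) expands symbol-by-symbol to COO CO CO COO CO COO CO COO CO CO COO CO COO CO CO COO CO; joining the 17 pieces gives the next term.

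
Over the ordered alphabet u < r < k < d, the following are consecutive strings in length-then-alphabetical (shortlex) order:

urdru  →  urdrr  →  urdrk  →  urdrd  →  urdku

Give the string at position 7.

Stepping forward 2 times from urdku: urdku → urdkr, then the target.

urdkk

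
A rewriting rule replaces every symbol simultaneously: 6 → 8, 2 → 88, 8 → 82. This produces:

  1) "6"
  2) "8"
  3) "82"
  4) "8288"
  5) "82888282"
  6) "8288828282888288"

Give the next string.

Applying the rule to each of the 16 symbols of 8288828282888288 gives the pieces 82 88 82 82 82 88 82 88 82 88 82 82 82 88 82 82, which concatenate to the answer.

82888282828882888288828282888282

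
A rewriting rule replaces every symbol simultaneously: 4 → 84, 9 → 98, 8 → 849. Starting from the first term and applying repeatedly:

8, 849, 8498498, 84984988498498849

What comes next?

84984988498498849849849884984988498498498

Replace each of the 17 characters of 84984988498498849 in place — 849 84 98 849 84 98 849 849 84 98 849 84 98 849 849 84 98 — and concatenate.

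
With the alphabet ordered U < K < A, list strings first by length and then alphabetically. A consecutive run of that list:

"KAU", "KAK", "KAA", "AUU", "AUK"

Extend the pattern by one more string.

AUA

Find the rightmost character of AUK below A, bump it to the next letter, and reset everything to its right to U.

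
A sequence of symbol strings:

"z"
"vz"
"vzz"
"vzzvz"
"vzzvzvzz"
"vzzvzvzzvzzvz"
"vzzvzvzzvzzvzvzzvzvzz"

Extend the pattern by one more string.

This is a Fibonacci-style word recurrence s(k) = s(k−1)·s(k−2): e.g. vz·z = vzz.
So term 8 is vzzvzvzzvzzvzvzzvzvzz·vzzvzvzzvzzvz.

vzzvzvzzvzzvzvzzvzvzzvzzvzvzzvzzvz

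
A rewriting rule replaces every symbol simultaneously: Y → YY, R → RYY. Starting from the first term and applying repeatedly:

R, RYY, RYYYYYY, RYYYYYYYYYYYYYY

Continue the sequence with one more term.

φ(RYYYYYYYYYYYYYY) expands symbol-by-symbol to RYY YY YY YY YY YY YY YY YY YY YY YY YY YY YY; joining the 15 pieces gives the next term.

RYYYYYYYYYYYYYYYYYYYYYYYYYYYYYY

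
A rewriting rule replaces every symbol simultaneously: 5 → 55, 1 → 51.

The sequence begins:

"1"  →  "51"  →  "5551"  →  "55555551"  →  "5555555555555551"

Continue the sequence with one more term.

φ(5555555555555551) expands symbol-by-symbol to 55 55 55 55 55 55 55 55 55 55 55 55 55 55 55 51; joining the 16 pieces gives the next term.

55555555555555555555555555555551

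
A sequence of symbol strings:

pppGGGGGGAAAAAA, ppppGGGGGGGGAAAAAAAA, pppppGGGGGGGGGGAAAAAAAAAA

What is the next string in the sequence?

ppppppGGGGGGGGGGGGAAAAAAAAAAAA

Term n consists of n p's, followed by 2n G's, followed by 2n A's, where the shown terms are n = 3, 4, 5.
For the next term, n = 6, so the run lengths are 6, 12, 12.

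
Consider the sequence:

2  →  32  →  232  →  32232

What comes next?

Each term (from the third on) is the two preceding terms concatenated in order: term 3 = 2·32 = 232.
Continuing: 232 · 32232 gives term 5.

23232232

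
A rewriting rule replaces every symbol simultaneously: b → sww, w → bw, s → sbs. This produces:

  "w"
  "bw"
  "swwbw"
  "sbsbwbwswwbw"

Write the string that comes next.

sbsswwsbsswwbwswwbwsbsbwbwswwbw

Rewriting each symbol of sbsbwbwswwbw: s→sbs, b→sww, s→sbs, b→sww, w→bw, b→sww, w→bw, s→sbs, w→bw, w→bw, b→sww, w→bw, which concatenates to sbs sww sbs sww bw sww bw sbs bw bw sww bw.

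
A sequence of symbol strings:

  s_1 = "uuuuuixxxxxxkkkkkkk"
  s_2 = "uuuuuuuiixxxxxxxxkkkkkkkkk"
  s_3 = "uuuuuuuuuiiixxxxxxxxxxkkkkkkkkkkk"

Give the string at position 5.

uuuuuuuuuuuuuiiiiixxxxxxxxxxxxxxkkkkkkkkkkkkkkk

The n-th term is 2n-1 u's then n-2 i's then 2n x's then 2n+1 k's, where the shown terms are n = 3, 4, 5.
For term 5, n = 7, so the run lengths are 13, 5, 14, 15.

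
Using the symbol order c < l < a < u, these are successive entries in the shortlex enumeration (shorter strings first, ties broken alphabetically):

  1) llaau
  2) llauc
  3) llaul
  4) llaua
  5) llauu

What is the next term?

Find the rightmost character of llauu below u, bump it to the next letter, and reset everything to its right to c.

llucc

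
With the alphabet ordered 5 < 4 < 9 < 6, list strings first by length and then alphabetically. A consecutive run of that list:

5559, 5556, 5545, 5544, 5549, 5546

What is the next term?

Treat 5546 as a base-4 numeral over the given alphabet and add one, carrying through any trailing 6's.

5595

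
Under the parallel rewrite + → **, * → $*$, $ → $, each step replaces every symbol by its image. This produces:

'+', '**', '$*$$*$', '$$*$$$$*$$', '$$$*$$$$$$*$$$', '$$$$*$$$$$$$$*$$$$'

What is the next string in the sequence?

Rewriting the 18 symbols of $$$$*$$$$$$$$*$$$$ one by one yields $ $ $ $ $*$ $ $ $ $ $ $ $ $ $*$ $ $ $ $; concatenated:

$$$$$*$$$$$$$$$$*$$$$$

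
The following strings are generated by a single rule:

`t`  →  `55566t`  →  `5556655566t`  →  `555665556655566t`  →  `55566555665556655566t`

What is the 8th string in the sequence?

Each term is the previous one with 55566 prepended.
From 55566555665556655566t, 3 further steps: 55566555665556655566t → 5556655566555665556655566t → 555665556655566555665556655566t → (answer).

55566555665556655566555665556655566t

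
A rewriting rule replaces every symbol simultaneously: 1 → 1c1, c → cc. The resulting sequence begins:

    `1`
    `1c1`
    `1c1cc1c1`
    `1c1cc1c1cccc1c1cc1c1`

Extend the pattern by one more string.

1c1cc1c1cccc1c1cc1c1cccccccc1c1cc1c1cccc1c1cc1c1

Replace each of the 20 characters of 1c1cc1c1cccc1c1cc1c1 in place — 1c1 cc 1c1 cc cc 1c1 cc 1c1 cc cc cc cc 1c1 cc 1c1 cc cc 1c1 cc 1c1 — and concatenate.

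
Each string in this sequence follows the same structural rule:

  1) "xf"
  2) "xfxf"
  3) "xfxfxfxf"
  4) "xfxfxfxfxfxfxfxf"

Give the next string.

Each string is two copies of the previous one concatenated.
One more doubling of xfxfxfxfxfxfxfxf gives the answer.

xfxfxfxfxfxfxfxfxfxfxfxfxfxfxfxf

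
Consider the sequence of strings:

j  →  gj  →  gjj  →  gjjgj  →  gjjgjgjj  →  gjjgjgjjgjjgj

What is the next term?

gjjgjgjjgjjgjgjjgjgjj

From term 3 onward, concatenate the last term with the second-to-last: gj·j = gjj, gjj·gj = gjjgj, …
Continuing: gjjgjgjjgjjgj · gjjgjgjj gives term 7.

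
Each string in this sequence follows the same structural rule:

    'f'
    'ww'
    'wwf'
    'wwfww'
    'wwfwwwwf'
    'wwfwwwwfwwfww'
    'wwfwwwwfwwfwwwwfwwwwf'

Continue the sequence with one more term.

wwfwwwwfwwfwwwwfwwwwfwwfwwwwfwwfww

This is a Fibonacci-style word recurrence s(k) = s(k−1)·s(k−2): e.g. ww·f = wwf.
The next term joins wwfwwwwfwwfwwwwfwwwwf and wwfwwwwfwwfww.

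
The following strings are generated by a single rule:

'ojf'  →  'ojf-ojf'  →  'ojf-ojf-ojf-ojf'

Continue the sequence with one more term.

s(k+1) = s(k)·-·s(k) — each term doubles the last with '-' between the halves.
Doubling ojf-ojf-ojf-ojf with '-' between the halves:

ojf-ojf-ojf-ojf-ojf-ojf-ojf-ojf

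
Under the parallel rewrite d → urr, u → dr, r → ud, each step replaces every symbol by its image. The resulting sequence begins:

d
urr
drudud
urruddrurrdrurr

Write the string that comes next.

Rewriting the 15 symbols of urruddrurrdrurr one by one yields dr ud ud dr urr urr ud dr ud ud urr ud dr ud ud; concatenated:

drududdrurrurruddrududurruddrudud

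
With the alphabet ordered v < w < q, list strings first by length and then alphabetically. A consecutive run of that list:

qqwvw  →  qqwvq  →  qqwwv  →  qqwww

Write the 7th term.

qqwqw

Stepping forward 3 times from qqwww: qqwww → qqwwq → qqwqv, then the target.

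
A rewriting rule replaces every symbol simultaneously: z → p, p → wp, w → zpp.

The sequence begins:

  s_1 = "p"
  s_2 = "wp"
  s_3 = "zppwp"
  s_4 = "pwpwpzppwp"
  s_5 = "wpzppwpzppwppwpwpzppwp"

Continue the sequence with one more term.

Rewriting the 22 symbols of wpzppwpzppwppwpwpzppwp one by one yields zpp wp p wp wp zpp wp p wp wp zpp wp wp zpp wp zpp wp p wp wp zpp wp; concatenated:

zppwppwpwpzppwppwpwpzppwpwpzppwpzppwppwpwpzppwp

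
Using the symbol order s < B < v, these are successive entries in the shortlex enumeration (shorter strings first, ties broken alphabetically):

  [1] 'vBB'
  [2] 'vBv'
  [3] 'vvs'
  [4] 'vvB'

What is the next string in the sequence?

vvv

The successor of vvB increments the rightmost position that isn't already v and resets every position after it to s.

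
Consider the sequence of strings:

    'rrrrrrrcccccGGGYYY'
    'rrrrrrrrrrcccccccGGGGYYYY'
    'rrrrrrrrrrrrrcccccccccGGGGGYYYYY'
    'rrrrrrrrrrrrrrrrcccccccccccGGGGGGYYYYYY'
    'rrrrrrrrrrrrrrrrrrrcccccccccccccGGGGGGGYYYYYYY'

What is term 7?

rrrrrrrrrrrrrrrrrrrrrrrrrcccccccccccccccccGGGGGGGGGYYYYYYYYY

Reading off run lengths: r runs 7, 10, 13, 16, 19; c runs 5, 7, 9, 11, 13; G runs 3, 4, 5, 6, 7; Y runs 3, 4, 5, 6, 7 — each is linear in n, where the shown terms are n = 2, 3, 4, 5, 6.
Setting n = 8 gives 25, 17, 9, 9 characters in each block.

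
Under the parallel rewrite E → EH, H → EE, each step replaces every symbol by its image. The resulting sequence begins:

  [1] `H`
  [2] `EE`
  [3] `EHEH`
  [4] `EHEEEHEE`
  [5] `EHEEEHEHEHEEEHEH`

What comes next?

EHEEEHEHEHEEEHEEEHEEEHEHEHEEEHEE

Applying the rule to each of the 16 symbols of EHEEEHEHEHEEEHEH gives the pieces EH EE EH EH EH EE EH EE EH EE EH EH EH EE EH EE, which concatenate to the answer.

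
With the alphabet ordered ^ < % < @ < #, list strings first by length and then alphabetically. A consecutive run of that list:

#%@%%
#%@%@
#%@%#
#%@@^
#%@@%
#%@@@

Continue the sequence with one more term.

#%@@#

Treat #%@@@ as a base-4 numeral over the given alphabet and add one, carrying through any trailing #'s.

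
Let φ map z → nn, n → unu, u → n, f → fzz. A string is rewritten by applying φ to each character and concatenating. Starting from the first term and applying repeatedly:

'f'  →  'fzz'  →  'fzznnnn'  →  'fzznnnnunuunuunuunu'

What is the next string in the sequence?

Applying the rule to each of the 19 symbols of fzznnnnunuunuunuunu gives the pieces fzz nn nn unu unu unu unu n unu n n unu n n unu n n unu n, which concatenate to the answer.

fzznnnnunuunuunuununununnununnununnunun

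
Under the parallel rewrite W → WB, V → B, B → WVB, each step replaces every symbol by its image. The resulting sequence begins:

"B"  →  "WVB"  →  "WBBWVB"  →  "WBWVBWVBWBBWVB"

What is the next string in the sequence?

WBWVBWBBWVBWBBWVBWBWVBWVBWBBWVB

Applying the rule to each of the 14 symbols of WBWVBWVBWBBWVB gives the pieces WB WVB WB B WVB WB B WVB WB WVB WVB WB B WVB, which concatenate to the answer.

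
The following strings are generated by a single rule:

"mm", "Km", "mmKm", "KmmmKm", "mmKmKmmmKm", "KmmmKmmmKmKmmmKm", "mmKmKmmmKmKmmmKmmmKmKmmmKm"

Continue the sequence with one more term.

This is a Fibonacci-style word recurrence s(k) = s(k−2)·s(k−1): e.g. mm·Km = mmKm.
The next term joins KmmmKmmmKmKmmmKm and mmKmKmmmKmKmmmKmmmKmKmmmKm.

KmmmKmmmKmKmmmKmmmKmKmmmKmKmmmKmmmKmKmmmKm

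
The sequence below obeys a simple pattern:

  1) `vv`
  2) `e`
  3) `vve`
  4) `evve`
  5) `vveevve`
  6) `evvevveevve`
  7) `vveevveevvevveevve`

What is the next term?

This is a Fibonacci-style word recurrence s(k) = s(k−2)·s(k−1): e.g. vv·e = vve.
So term 8 is evvevveevve·vveevveevvevveevve.

evvevveevvevveevveevvevveevve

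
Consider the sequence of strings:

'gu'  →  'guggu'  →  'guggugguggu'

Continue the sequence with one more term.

guggugguggugguggugguggu

s(k+1) = s(k)·g·s(k) — each term doubles the last with 'g' between the halves.
So the next term is two copies of guggugguggu with 'g' between the halves.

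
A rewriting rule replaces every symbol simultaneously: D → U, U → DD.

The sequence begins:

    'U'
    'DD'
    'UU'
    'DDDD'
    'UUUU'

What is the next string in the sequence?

DDDDDDDD

Apply φ to UUUU symbol by symbol: U→DD, U→DD, U→DD, U→DD; joined: DD DD DD DD.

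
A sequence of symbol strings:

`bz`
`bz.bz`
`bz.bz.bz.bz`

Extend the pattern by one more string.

Each string is two copies of the previous one joined by '.'.
One more doubling of bz.bz.bz.bz gives the answer.

bz.bz.bz.bz.bz.bz.bz.bz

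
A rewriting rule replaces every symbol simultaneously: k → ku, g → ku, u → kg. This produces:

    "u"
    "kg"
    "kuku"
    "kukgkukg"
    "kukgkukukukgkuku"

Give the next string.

Rewriting the 16 symbols of kukgkukukukgkuku one by one yields ku kg ku ku ku kg ku kg ku kg ku ku ku kg ku kg; concatenated:

kukgkukukukgkukgkukgkukukukgkukg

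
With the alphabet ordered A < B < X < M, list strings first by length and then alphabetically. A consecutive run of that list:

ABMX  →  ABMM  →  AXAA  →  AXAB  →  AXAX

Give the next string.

Treat AXAX as a base-4 numeral over the given alphabet and add one, carrying through any trailing M's.

AXAM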